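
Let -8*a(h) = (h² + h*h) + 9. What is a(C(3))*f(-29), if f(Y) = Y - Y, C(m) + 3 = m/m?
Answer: 0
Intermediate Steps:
C(m) = -2 (C(m) = -3 + m/m = -3 + 1 = -2)
a(h) = -9/8 - h²/4 (a(h) = -((h² + h*h) + 9)/8 = -((h² + h²) + 9)/8 = -(2*h² + 9)/8 = -(9 + 2*h²)/8 = -9/8 - h²/4)
f(Y) = 0
a(C(3))*f(-29) = (-9/8 - ¼*(-2)²)*0 = (-9/8 - ¼*4)*0 = (-9/8 - 1)*0 = -17/8*0 = 0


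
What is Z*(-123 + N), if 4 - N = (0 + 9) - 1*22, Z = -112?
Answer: 11872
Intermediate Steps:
N = 17 (N = 4 - ((0 + 9) - 1*22) = 4 - (9 - 22) = 4 - 1*(-13) = 4 + 13 = 17)
Z*(-123 + N) = -112*(-123 + 17) = -112*(-106) = 11872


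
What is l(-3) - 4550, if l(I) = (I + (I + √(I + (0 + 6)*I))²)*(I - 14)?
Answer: -4295 + 102*I*√21 ≈ -4295.0 + 467.42*I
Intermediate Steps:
l(I) = (-14 + I)*(I + (I + √7*√I)²) (l(I) = (I + (I + √(I + 6*I))²)*(-14 + I) = (I + (I + √(7*I))²)*(-14 + I) = (I + (I + √7*√I)²)*(-14 + I) = (-14 + I)*(I + (I + √7*√I)²))
l(-3) - 4550 = ((-3)³ - 112*(-3) - 6*(-3)² - 28*√7*(-3)^(3/2) + 2*√7*(-3)^(5/2)) - 4550 = (-27 + 336 - 6*9 - 28*√7*(-3*I*√3) + 2*√7*(9*I*√3)) - 4550 = (-27 + 336 - 54 + 84*I*√21 + 18*I*√21) - 4550 = (255 + 102*I*√21) - 4550 = -4295 + 102*I*√21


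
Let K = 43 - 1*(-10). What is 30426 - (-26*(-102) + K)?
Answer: 27721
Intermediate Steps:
K = 53 (K = 43 + 10 = 53)
30426 - (-26*(-102) + K) = 30426 - (-26*(-102) + 53) = 30426 - (2652 + 53) = 30426 - 1*2705 = 30426 - 2705 = 27721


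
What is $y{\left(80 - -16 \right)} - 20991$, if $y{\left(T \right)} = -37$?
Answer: $-21028$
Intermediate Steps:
$y{\left(80 - -16 \right)} - 20991 = -37 - 20991 = -21028$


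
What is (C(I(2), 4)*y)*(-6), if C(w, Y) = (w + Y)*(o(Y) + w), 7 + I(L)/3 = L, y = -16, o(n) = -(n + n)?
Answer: 24288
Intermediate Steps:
o(n) = -2*n
I(L) = -21 + 3*L
C(w, Y) = (Y + w)*(w - 2*Y) (C(w, Y) = (w + Y)*(-2*Y + w) = (Y + w)*(w - 2*Y))
(C(I(2), 4)*y)*(-6) = (((-21 + 3*2)² - 2*4² - 1*4*(-21 + 3*2))*(-16))*(-6) = (((-21 + 6)² - 2*16 - 1*4*(-21 + 6))*(-16))*(-6) = (((-15)² - 32 - 1*4*(-15))*(-16))*(-6) = ((225 - 32 + 60)*(-16))*(-6) = (253*(-16))*(-6) = -4048*(-6) = 24288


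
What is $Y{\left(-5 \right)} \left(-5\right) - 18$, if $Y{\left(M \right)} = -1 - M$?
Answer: $-38$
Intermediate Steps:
$Y{\left(-5 \right)} \left(-5\right) - 18 = \left(-1 - -5\right) \left(-5\right) - 18 = \left(-1 + 5\right) \left(-5\right) - 18 = 4 \left(-5\right) - 18 = -20 - 18 = -38$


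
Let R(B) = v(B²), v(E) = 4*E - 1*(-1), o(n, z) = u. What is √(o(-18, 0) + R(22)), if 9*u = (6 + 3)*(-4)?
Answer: √1933 ≈ 43.966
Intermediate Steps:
u = -4 (u = ((6 + 3)*(-4))/9 = (9*(-4))/9 = (⅑)*(-36) = -4)
o(n, z) = -4
v(E) = 1 + 4*E (v(E) = 4*E + 1 = 1 + 4*E)
R(B) = 1 + 4*B²
√(o(-18, 0) + R(22)) = √(-4 + (1 + 4*22²)) = √(-4 + (1 + 4*484)) = √(-4 + (1 + 1936)) = √(-4 + 1937) = √1933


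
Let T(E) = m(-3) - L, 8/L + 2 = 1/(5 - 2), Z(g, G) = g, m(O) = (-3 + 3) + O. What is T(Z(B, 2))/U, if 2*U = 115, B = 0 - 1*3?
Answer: 18/575 ≈ 0.031304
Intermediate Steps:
B = -3 (B = 0 - 3 = -3)
m(O) = O (m(O) = 0 + O = O)
U = 115/2 (U = (1/2)*115 = 115/2 ≈ 57.500)
L = -24/5 (L = 8/(-2 + 1/(5 - 2)) = 8/(-2 + 1/3) = 8/(-5/3) = 8*(-3/5) = -24/5 ≈ -4.8000)
T(E) = 9/5 (T(E) = -3 - 1*(-24/5) = -3 + 24/5 = 9/5)
T(Z(B, 2))/U = 9/(5*(115/2)) = (9/5)*(2/115) = 18/575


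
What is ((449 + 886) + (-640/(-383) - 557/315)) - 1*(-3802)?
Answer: 619741634/120645 ≈ 5136.9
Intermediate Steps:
((449 + 886) + (-640/(-383) - 557/315)) - 1*(-3802) = (1335 + (-640*(-1/383) - 557*1/315)) + 3802 = (1335 + (640/383 - 557/315)) + 3802 = (1335 - 11731/120645) + 3802 = 161049344/120645 + 3802 = 619741634/120645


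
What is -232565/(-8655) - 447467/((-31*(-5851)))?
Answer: 7662009076/313970511 ≈ 24.404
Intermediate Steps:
-232565/(-8655) - 447467/((-31*(-5851))) = -232565*(-1/8655) - 447467/181381 = 46513/1731 - 447467*1/181381 = 46513/1731 - 447467/181381 = 7662009076/313970511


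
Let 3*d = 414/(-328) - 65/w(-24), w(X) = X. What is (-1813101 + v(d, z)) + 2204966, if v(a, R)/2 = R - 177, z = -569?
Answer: 390373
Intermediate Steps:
d = 1423/2952 (d = (414/(-328) - 65/(-24))/3 = (414*(-1/328) - 65*(-1/24))/3 = (-207/164 + 65/24)/3 = (⅓)*(1423/984) = 1423/2952 ≈ 0.48205)
v(a, R) = -354 + 2*R (v(a, R) = 2*(R - 177) = 2*(-177 + R) = -354 + 2*R)
(-1813101 + v(d, z)) + 2204966 = (-1813101 + (-354 + 2*(-569))) + 2204966 = (-1813101 + (-354 - 1138)) + 2204966 = (-1813101 - 1492) + 2204966 = -1814593 + 2204966 = 390373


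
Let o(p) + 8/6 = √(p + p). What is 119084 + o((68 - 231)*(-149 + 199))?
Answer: 357248/3 + 10*I*√163 ≈ 1.1908e+5 + 127.67*I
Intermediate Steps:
o(p) = -4/3 + √2*√p (o(p) = -4/3 + √(p + p) = -4/3 + √(2*p) = -4/3 + √2*√p)
119084 + o((68 - 231)*(-149 + 199)) = 119084 + (-4/3 + √2*√((68 - 231)*(-149 + 199))) = 119084 + (-4/3 + √2*√(-163*50)) = 119084 + (-4/3 + √2*√(-8150)) = 119084 + (-4/3 + √2*(5*I*√326)) = 119084 + (-4/3 + 10*I*√163) = 357248/3 + 10*I*√163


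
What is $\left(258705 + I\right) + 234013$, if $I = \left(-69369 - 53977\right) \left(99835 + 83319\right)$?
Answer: $-22590820566$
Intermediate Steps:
$I = -22591313284$ ($I = \left(-123346\right) 183154 = -22591313284$)
$\left(258705 + I\right) + 234013 = \left(258705 - 22591313284\right) + 234013 = -22591054579 + 234013 = -22590820566$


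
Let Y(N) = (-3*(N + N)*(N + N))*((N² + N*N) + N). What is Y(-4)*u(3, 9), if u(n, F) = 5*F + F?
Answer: -290304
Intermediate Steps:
u(n, F) = 6*F
Y(N) = -12*N²*(N + 2*N²) (Y(N) = (-3*2*N*2*N)*((N² + N²) + N) = (-12*N²)*(2*N² + N) = (-12*N²)*(N + 2*N²) = -12*N²*(N + 2*N²))
Y(-4)*u(3, 9) = ((-4)³*(-12 - 24*(-4)))*(6*9) = -64*(-12 + 96)*54 = -64*84*54 = -5376*54 = -290304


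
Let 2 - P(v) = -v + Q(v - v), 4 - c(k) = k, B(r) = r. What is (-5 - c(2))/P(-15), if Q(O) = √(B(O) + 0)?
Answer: 7/13 ≈ 0.53846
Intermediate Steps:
Q(O) = √O (Q(O) = √(O + 0) = √O)
c(k) = 4 - k
P(v) = 2 + v (P(v) = 2 - (-v + √(v - v)) = 2 - (-v + √0) = 2 - (-v + 0) = 2 - (-1)*v = 2 + v)
(-5 - c(2))/P(-15) = (-5 - (4 - 1*2))/(2 - 15) = (-5 - (4 - 2))/(-13) = (-5 - 1*2)*(-1/13) = (-5 - 2)*(-1/13) = -7*(-1/13) = 7/13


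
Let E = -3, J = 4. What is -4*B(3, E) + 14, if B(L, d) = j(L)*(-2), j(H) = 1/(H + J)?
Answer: 106/7 ≈ 15.143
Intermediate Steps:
j(H) = 1/(4 + H) (j(H) = 1/(H + 4) = 1/(4 + H))
B(L, d) = -2/(4 + L)
-4*B(3, E) + 14 = -(-8)/(4 + 3) + 14 = -(-8)/7 + 14 = -4*(-2/7) + 14 = 8/7 + 14 = 106/7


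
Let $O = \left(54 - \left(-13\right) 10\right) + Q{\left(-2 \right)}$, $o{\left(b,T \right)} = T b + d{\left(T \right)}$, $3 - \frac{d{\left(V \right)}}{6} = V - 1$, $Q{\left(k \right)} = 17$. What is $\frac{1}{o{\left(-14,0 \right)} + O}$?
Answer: $\frac{1}{225} \approx 0.0044444$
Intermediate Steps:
$d{\left(V \right)} = 24 - 6 V$ ($d{\left(V \right)} = 18 - 6 \left(V - 1\right) = 18 - 6 \left(-1 + V\right) = 18 - \left(-6 + 6 V\right) = 24 - 6 V$)
$o{\left(b,T \right)} = 24 - 6 T + T b$ ($o{\left(b,T \right)} = T b - \left(-24 + 6 T\right) = 24 - 6 T + T b$)
$O = 201$ ($O = \left(54 - \left(-13\right) 10\right) + 17 = \left(54 - -130\right) + 17 = \left(54 + 130\right) + 17 = 184 + 17 = 201$)
$\frac{1}{o{\left(-14,0 \right)} + O} = \frac{1}{\left(24 - 0 + 0 \left(-14\right)\right) + 201} = \frac{1}{\left(24 + 0 + 0\right) + 201} = \frac{1}{24 + 201} = \frac{1}{225}$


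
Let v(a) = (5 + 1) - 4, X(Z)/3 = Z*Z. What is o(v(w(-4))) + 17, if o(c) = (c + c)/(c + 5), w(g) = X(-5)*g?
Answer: 123/7 ≈ 17.571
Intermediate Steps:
X(Z) = 3*Z**2 (X(Z) = 3*(Z*Z) = 3*Z**2)
w(g) = 75*g (w(g) = (3*(-5)**2)*g = (3*25)*g = 75*g)
v(a) = 2 (v(a) = 6 - 4 = 2)
o(c) = 2*c/(5 + c) (o(c) = (2*c)/(5 + c) = 2*c/(5 + c))
o(v(w(-4))) + 17 = 2*2/(5 + 2) + 17 = 2*2/7 + 17 = 2*2*(1/7) + 17 = 4/7 + 17 = 123/7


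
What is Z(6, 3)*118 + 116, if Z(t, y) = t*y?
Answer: 2240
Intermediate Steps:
Z(6, 3)*118 + 116 = (6*3)*118 + 116 = 18*118 + 116 = 2124 + 116 = 2240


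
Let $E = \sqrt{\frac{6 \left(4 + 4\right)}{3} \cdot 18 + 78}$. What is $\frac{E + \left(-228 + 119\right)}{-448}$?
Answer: $\frac{109}{448} - \frac{\sqrt{366}}{448} \approx 0.2006$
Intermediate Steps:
$E = \sqrt{366}$ ($E = \sqrt{6 \cdot 8 \cdot \frac{1}{3} \cdot 18 + 78} = \sqrt{48 \cdot \frac{1}{3} \cdot 18 + 78} = \sqrt{16 \cdot 18 + 78} = \sqrt{288 + 78} = \sqrt{366} \approx 19.131$)
$\frac{E + \left(-228 + 119\right)}{-448} = \frac{\sqrt{366} + \left(-228 + 119\right)}{-448} = \left(\sqrt{366} - 109\right) \left(- \frac{1}{448}\right) = \left(-109 + \sqrt{366}\right) \left(- \frac{1}{448}\right) = \frac{109}{448} - \frac{\sqrt{366}}{448}$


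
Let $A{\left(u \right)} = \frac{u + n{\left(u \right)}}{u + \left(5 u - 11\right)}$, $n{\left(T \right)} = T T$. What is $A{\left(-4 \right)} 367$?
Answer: $- \frac{4404}{35} \approx -125.83$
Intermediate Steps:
$n{\left(T \right)} = T^{2}$
$A{\left(u \right)} = \frac{u + u^{2}}{-11 + 6 u}$ ($A{\left(u \right)} = \frac{u + u^{2}}{u + \left(5 u - 11\right)} = \frac{u + u^{2}}{u + \left(-11 + 5 u\right)} = \frac{u + u^{2}}{-11 + 6 u}$)
$A{\left(-4 \right)} 367 = - \frac{4 \left(1 - 4\right)}{-11 + 6 \left(-4\right)} 367 = \left(-4\right) \frac{1}{-11 - 24} \left(-3\right) 367 = \left(-4\right) \frac{1}{-35} \left(-3\right) 367 = \left(-4\right) \left(- \frac{1}{35}\right) \left(-3\right) 367 = \left(- \frac{12}{35}\right) 367 = - \frac{4404}{35}$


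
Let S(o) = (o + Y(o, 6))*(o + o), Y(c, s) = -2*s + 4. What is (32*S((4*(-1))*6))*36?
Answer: 1769472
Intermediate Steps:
Y(c, s) = 4 - 2*s
S(o) = 2*o*(-8 + o) (S(o) = (o + (4 - 2*6))*(o + o) = (o + (4 - 12))*(2*o) = (o - 8)*(2*o) = (-8 + o)*(2*o) = 2*o*(-8 + o))
(32*S((4*(-1))*6))*36 = (32*(2*((4*(-1))*6)*(-8 + (4*(-1))*6)))*36 = (32*(2*(-4*6)*(-8 - 4*6)))*36 = (32*(2*(-24)*(-8 - 24)))*36 = (32*(2*(-24)*(-32)))*36 = (32*1536)*36 = 49152*36 = 1769472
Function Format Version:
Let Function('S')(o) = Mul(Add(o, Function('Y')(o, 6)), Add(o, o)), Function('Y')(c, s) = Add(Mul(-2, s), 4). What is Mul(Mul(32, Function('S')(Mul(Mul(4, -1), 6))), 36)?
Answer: 1769472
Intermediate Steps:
Function('Y')(c, s) = Add(4, Mul(-2, s))
Function('S')(o) = Mul(2, o, Add(-8, o)) (Function('S')(o) = Mul(Add(o, Add(4, Mul(-2, 6))), Add(o, o)) = Mul(Add(o, Add(4, -12)), Mul(2, o)) = Mul(Add(o, -8), Mul(2, o)) = Mul(Add(-8, o), Mul(2, o)) = Mul(2, o, Add(-8, o)))
Mul(Mul(32, Function('S')(Mul(Mul(4, -1), 6))), 36) = Mul(Mul(32, Mul(2, Mul(Mul(4, -1), 6), Add(-8, Mul(Mul(4, -1), 6)))), 36) = Mul(Mul(32, Mul(2, Mul(-4, 6), Add(-8, Mul(-4, 6)))), 36) = Mul(Mul(32, Mul(2, -24, Add(-8, -24))), 36) = Mul(Mul(32, Mul(2, -24, -32)), 36) = Mul(Mul(32, 1536), 36) = Mul(49152, 36) = 1769472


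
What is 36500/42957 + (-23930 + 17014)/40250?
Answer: 83716742/123501375 ≈ 0.67786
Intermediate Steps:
36500/42957 + (-23930 + 17014)/40250 = 36500*(1/42957) - 6916*1/40250 = 36500/42957 - 494/2875 = 83716742/123501375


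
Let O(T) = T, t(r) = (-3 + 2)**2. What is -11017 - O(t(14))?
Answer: -11018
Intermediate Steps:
t(r) = 1 (t(r) = (-1)**2 = 1)
-11017 - O(t(14)) = -11017 - 1*1 = -11017 - 1 = -11018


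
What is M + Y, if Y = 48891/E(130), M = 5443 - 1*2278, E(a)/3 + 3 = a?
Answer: 418252/127 ≈ 3293.3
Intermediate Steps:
E(a) = -9 + 3*a
M = 3165 (M = 5443 - 2278 = 3165)
Y = 16297/127 (Y = 48891/(-9 + 3*130) = 48891/(-9 + 390) = 48891/381 = 48891*(1/381) = 16297/127 ≈ 128.32)
M + Y = 3165 + 16297/127 = 418252/127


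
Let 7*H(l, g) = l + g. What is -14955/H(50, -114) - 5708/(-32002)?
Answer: 1675247341/1024064 ≈ 1635.9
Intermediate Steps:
H(l, g) = g/7 + l/7 (H(l, g) = (l + g)/7 = (g + l)/7 = g/7 + l/7)
-14955/H(50, -114) - 5708/(-32002) = -14955/((⅐)*(-114) + (⅐)*50) - 5708/(-32002) = -14955/(-114/7 + 50/7) - 5708*(-1/32002) = -14955/(-64/7) + 2854/16001 = -14955*(-7/64) + 2854/16001 = 104685/64 + 2854/16001 = 1675247341/1024064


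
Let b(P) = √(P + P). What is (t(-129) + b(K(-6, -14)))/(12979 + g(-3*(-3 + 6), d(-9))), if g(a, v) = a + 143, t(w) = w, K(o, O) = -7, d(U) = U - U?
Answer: -43/4371 + I*√14/13113 ≈ -0.0098376 + 0.00028534*I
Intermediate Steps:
d(U) = 0
b(P) = √2*√P (b(P) = √(2*P) = √2*√P)
g(a, v) = 143 + a
(t(-129) + b(K(-6, -14)))/(12979 + g(-3*(-3 + 6), d(-9))) = (-129 + √2*√(-7))/(12979 + (143 - 3*(-3 + 6))) = (-129 + √2*(I*√7))/(12979 + (143 - 3*3)) = (-129 + I*√14)/(12979 + (143 - 9)) = (-129 + I*√14)/(12979 + 134) = (-129 + I*√14)/13113 = (-129 + I*√14)*(1/13113) = -43/4371 + I*√14/13113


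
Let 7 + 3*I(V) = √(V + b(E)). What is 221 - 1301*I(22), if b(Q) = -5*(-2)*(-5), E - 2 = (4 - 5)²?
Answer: 9770/3 - 2602*I*√7/3 ≈ 3256.7 - 2294.8*I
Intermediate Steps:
E = 3 (E = 2 + (4 - 5)² = 2 + (-1)² = 2 + 1 = 3)
b(Q) = -50 (b(Q) = 10*(-5) = -50)
I(V) = -7/3 + √(-50 + V)/3 (I(V) = -7/3 + √(V - 50)/3 = -7/3 + √(-50 + V)/3)
221 - 1301*I(22) = 221 - 1301*(-7/3 + √(-50 + 22)/3) = 221 - 1301*(-7/3 + √(-28)/3) = 221 - 1301*(-7/3 + (2*I*√7)/3) = 221 - 1301*(-7/3 + 2*I*√7/3) = 221 + (9107/3 - 2602*I*√7/3) = 9770/3 - 2602*I*√7/3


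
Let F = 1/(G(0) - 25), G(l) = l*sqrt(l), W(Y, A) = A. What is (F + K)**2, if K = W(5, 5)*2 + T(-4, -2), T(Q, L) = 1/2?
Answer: 273529/2500 ≈ 109.41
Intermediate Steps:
T(Q, L) = 1/2
G(l) = l**(3/2)
K = 21/2 (K = 5*2 + 1/2 = 10 + 1/2 = 21/2 ≈ 10.500)
F = -1/25 (F = 1/(0**(3/2) - 25) = 1/(0 - 25) = 1/(-25) = -1/25 ≈ -0.040000)
(F + K)**2 = (-1/25 + 21/2)**2 = (523/50)**2 = 273529/2500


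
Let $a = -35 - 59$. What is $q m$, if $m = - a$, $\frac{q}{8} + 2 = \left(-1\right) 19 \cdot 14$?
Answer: $-201536$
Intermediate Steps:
$a = -94$
$q = -2144$ ($q = -16 + 8 \left(-1\right) 19 \cdot 14 = -16 + 8 \left(\left(-19\right) 14\right) = -16 + 8 \left(-266\right) = -16 - 2128 = -2144$)
$m = 94$ ($m = \left(-1\right) \left(-94\right) = 94$)
$q m = \left(-2144\right) 94 = -201536$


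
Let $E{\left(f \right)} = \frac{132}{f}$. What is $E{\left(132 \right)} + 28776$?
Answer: $28777$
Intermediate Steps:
$E{\left(132 \right)} + 28776 = \frac{132}{132} + 28776 = 132 \cdot \frac{1}{132} + 28776 = 1 + 28776 = 28777$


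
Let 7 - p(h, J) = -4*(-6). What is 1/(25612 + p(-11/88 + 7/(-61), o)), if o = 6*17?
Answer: 1/25595 ≈ 3.9070e-5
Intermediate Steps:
o = 102
p(h, J) = -17 (p(h, J) = 7 - (-4)*(-6) = 7 - 1*24 = 7 - 24 = -17)
1/(25612 + p(-11/88 + 7/(-61), o)) = 1/(25612 - 17) = 1/25595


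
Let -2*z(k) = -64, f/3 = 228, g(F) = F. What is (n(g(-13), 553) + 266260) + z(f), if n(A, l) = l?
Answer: 266845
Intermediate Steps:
f = 684 (f = 3*228 = 684)
z(k) = 32 (z(k) = -1/2*(-64) = 32)
(n(g(-13), 553) + 266260) + z(f) = (553 + 266260) + 32 = 266813 + 32 = 266845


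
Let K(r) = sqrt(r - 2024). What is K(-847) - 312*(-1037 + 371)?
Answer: 207792 + 3*I*sqrt(319) ≈ 2.0779e+5 + 53.582*I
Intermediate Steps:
K(r) = sqrt(-2024 + r)
K(-847) - 312*(-1037 + 371) = sqrt(-2024 - 847) - 312*(-1037 + 371) = sqrt(-2871) - 312*(-666) = 3*I*sqrt(319) - 1*(-207792) = 3*I*sqrt(319) + 207792 = 207792 + 3*I*sqrt(319)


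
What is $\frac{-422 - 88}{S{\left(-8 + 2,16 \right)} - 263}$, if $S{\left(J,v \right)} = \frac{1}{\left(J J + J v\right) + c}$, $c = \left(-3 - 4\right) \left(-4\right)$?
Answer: $\frac{16320}{8417} \approx 1.9389$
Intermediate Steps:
$c = 28$ ($c = \left(-7\right) \left(-4\right) = 28$)
$S{\left(J,v \right)} = \frac{1}{28 + J^{2} + J v}$ ($S{\left(J,v \right)} = \frac{1}{\left(J J + J v\right) + 28} = \frac{1}{\left(J^{2} + J v\right) + 28} = \frac{1}{28 + J^{2} + J v}$)
$\frac{-422 - 88}{S{\left(-8 + 2,16 \right)} - 263} = \frac{-422 - 88}{\frac{1}{28 + \left(-8 + 2\right)^{2} + \left(-8 + 2\right) 16} - 263} = - \frac{510}{\frac{1}{28 + \left(-6\right)^{2} - 96} - 263} = - \frac{510}{\frac{1}{28 + 36 - 96} - 263} = - \frac{510}{\frac{1}{-32} - 263} = - \frac{510}{- \frac{1}{32} - 263} = - \frac{510}{- \frac{8417}{32}} = \left(-510\right) \left(- \frac{32}{8417}\right) = \frac{16320}{8417}$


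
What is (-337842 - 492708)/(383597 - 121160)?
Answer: -39550/12497 ≈ -3.1648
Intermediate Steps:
(-337842 - 492708)/(383597 - 121160) = -830550/262437 = -830550*1/262437 = -39550/12497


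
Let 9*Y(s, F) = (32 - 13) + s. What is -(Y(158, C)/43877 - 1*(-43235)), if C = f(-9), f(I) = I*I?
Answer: -5691066344/131631 ≈ -43235.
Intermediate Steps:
f(I) = I**2
C = 81 (C = (-9)**2 = 81)
Y(s, F) = 19/9 + s/9 (Y(s, F) = ((32 - 13) + s)/9 = (19 + s)/9 = 19/9 + s/9)
-(Y(158, C)/43877 - 1*(-43235)) = -((19/9 + (1/9)*158)/43877 - 1*(-43235)) = -((19/9 + 158/9)*(1/43877) + 43235) = -((59/3)*(1/43877) + 43235) = -(59/131631 + 43235) = -1*5691066344/131631 = -5691066344/131631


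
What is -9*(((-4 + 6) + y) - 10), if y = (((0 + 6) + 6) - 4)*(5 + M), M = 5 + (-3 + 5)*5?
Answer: -1368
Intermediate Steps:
M = 15 (M = 5 + 2*5 = 5 + 10 = 15)
y = 160 (y = (((0 + 6) + 6) - 4)*(5 + 15) = ((6 + 6) - 4)*20 = (12 - 4)*20 = 8*20 = 160)
-9*(((-4 + 6) + y) - 10) = -9*(((-4 + 6) + 160) - 10) = -9*((2 + 160) - 10) = -9*(162 - 10) = -9*152 = -1368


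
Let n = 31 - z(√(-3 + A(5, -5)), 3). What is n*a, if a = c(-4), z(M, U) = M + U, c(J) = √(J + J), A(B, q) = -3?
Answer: 4*√3 + 56*I*√2 ≈ 6.9282 + 79.196*I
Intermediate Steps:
c(J) = √2*√J (c(J) = √(2*J) = √2*√J)
a = 2*I*√2 (a = √2*√(-4) = √2*(2*I) = 2*I*√2 ≈ 2.8284*I)
n = 28 - I*√6 (n = 31 - (√(-3 - 3) + 3) = 31 - (√(-6) + 3) = 31 - (I*√6 + 3) = 31 - (3 + I*√6) = 31 + (-3 - I*√6) = 28 - I*√6 ≈ 28.0 - 2.4495*I)
n*a = (28 - I*√6)*(2*I*√2) = 2*I*√2*(28 - I*√6)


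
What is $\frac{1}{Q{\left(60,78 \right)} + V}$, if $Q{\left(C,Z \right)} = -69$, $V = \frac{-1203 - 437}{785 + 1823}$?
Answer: $- \frac{326}{22699} \approx -0.014362$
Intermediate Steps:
$V = - \frac{205}{326}$ ($V = - \frac{1640}{2608} = \left(-1640\right) \frac{1}{2608} = - \frac{205}{326} \approx -0.62883$)
$\frac{1}{Q{\left(60,78 \right)} + V} = \frac{1}{-69 - \frac{205}{326}} = \frac{1}{- \frac{22699}{326}} = - \frac{326}{22699}$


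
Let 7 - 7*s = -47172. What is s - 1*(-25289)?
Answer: 224202/7 ≈ 32029.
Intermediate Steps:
s = 47179/7 (s = 1 - ⅐*(-47172) = 1 + 47172/7 = 47179/7 ≈ 6739.9)
s - 1*(-25289) = 47179/7 - 1*(-25289) = 47179/7 + 25289 = 224202/7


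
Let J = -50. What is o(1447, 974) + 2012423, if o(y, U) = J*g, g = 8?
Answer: 2012023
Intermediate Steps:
o(y, U) = -400 (o(y, U) = -50*8 = -400)
o(1447, 974) + 2012423 = -400 + 2012423 = 2012023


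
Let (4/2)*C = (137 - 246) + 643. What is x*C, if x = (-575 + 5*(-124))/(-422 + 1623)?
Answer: -319065/1201 ≈ -265.67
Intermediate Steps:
C = 267 (C = ((137 - 246) + 643)/2 = (-109 + 643)/2 = (½)*534 = 267)
x = -1195/1201 (x = (-575 - 620)/1201 = -1195*1/1201 = -1195/1201 ≈ -0.99500)
x*C = -1195/1201*267 = -319065/1201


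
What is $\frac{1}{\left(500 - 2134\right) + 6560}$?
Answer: $\frac{1}{4926} \approx 0.000203$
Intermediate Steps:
$\frac{1}{\left(500 - 2134\right) + 6560} = \frac{1}{-1634 + 6560} = \frac{1}{4926}$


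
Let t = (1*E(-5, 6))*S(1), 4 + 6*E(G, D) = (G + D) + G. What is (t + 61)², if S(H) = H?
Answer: 32041/9 ≈ 3560.1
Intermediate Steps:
E(G, D) = -⅔ + G/3 + D/6 (E(G, D) = -⅔ + ((G + D) + G)/6 = -⅔ + ((D + G) + G)/6 = -⅔ + (D + 2*G)/6 = -⅔ + (G/3 + D/6) = -⅔ + G/3 + D/6)
t = -4/3 (t = (1*(-⅔ + (⅓)*(-5) + (⅙)*6))*1 = (1*(-⅔ - 5/3 + 1))*1 = (1*(-4/3))*1 = -4/3*1 = -4/3 ≈ -1.3333)
(t + 61)² = (-4/3 + 61)² = (179/3)² = 32041/9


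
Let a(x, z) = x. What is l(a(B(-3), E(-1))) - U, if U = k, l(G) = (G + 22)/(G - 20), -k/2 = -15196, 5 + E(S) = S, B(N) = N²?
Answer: -334343/11 ≈ -30395.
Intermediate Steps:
E(S) = -5 + S
k = 30392 (k = -2*(-15196) = 30392)
l(G) = (22 + G)/(-20 + G)
U = 30392
l(a(B(-3), E(-1))) - U = (22 + (-3)²)/(-20 + (-3)²) - 1*30392 = (22 + 9)/(-20 + 9) - 30392 = 31/(-11) - 30392 = -1/11*31 - 30392 = -31/11 - 30392 = -334343/11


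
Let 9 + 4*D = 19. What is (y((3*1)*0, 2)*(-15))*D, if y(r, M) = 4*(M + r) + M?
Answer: -375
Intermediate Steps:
D = 5/2 (D = -9/4 + (1/4)*19 = -9/4 + 19/4 = 5/2 ≈ 2.5000)
y(r, M) = 4*r + 5*M (y(r, M) = (4*M + 4*r) + M = 4*r + 5*M)
(y((3*1)*0, 2)*(-15))*D = ((4*((3*1)*0) + 5*2)*(-15))*(5/2) = ((4*(3*0) + 10)*(-15))*(5/2) = ((4*0 + 10)*(-15))*(5/2) = ((0 + 10)*(-15))*(5/2) = (10*(-15))*(5/2) = -150*5/2 = -375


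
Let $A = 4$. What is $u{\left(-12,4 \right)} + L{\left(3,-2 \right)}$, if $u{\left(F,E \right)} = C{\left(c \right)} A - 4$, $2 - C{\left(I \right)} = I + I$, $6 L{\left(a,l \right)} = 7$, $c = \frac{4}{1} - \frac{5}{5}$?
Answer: $- \frac{113}{6} \approx -18.833$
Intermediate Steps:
$c = 3$ ($c = 4 \cdot 1 - 1 = 4 - 1 = 3$)
$L{\left(a,l \right)} = \frac{7}{6}$ ($L{\left(a,l \right)} = \frac{1}{6} \cdot 7 = \frac{7}{6}$)
$C{\left(I \right)} = 2 - 2 I$ ($C{\left(I \right)} = 2 - \left(I + I\right) = 2 - 2 I$)
$u{\left(F,E \right)} = -20$ ($u{\left(F,E \right)} = \left(2 - 6\right) 4 - 4 = \left(-4\right) 4 - 4 = -16 - 4 = -20$)
$u{\left(-12,4 \right)} + L{\left(3,-2 \right)} = -20 + \frac{7}{6} = - \frac{113}{6}$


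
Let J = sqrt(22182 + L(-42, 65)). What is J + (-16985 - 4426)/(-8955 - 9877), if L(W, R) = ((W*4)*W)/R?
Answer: 21411/18832 + sqrt(94177590)/65 ≈ 150.44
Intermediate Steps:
L(W, R) = 4*W**2/R (L(W, R) = ((4*W)*W)/R = (4*W**2)/R = 4*W**2/R)
J = sqrt(94177590)/65 (J = sqrt(22182 + 4*(-42)**2/65) = sqrt(22182 + 4*(1/65)*1764) = sqrt(22182 + 7056/65) = sqrt(1448886/65) = sqrt(94177590)/65 ≈ 149.30)
J + (-16985 - 4426)/(-8955 - 9877) = sqrt(94177590)/65 + (-16985 - 4426)/(-8955 - 9877) = sqrt(94177590)/65 - 21411/(-18832) = sqrt(94177590)/65 - 21411*(-1/18832) = sqrt(94177590)/65 + 21411/18832 = 21411/18832 + sqrt(94177590)/65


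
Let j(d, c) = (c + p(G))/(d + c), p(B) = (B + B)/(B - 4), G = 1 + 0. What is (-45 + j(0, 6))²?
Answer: 157609/81 ≈ 1945.8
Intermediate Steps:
G = 1
p(B) = 2*B/(-4 + B) (p(B) = (2*B)/(-4 + B) = 2*B/(-4 + B))
j(d, c) = (-⅔ + c)/(c + d) (j(d, c) = (c + 2*1/(-4 + 1))/(d + c) = (c + 2*1/(-3))/(c + d) = (c + 2*1*(-⅓))/(c + d) = (c - ⅔)/(c + d) = (-⅔ + c)/(c + d))
(-45 + j(0, 6))² = (-45 + (-⅔ + 6)/(6 + 0))² = (-45 + (16/3)/6)² = (-45 + (⅙)*(16/3))² = (-45 + 8/9)² = (-397/9)² = 157609/81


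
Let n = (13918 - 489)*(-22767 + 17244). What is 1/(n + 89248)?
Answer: -1/74079119 ≈ -1.3499e-8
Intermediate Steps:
n = -74168367 (n = 13429*(-5523) = -74168367)
1/(n + 89248) = 1/(-74168367 + 89248) = 1/(-74079119) = -1/74079119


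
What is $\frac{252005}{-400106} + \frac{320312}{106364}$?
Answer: $\frac{25338623313}{10639218646} \approx 2.3816$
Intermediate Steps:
$\frac{252005}{-400106} + \frac{320312}{106364} = 252005 \left(- \frac{1}{400106}\right) + 320312 \cdot \frac{1}{106364} = - \frac{252005}{400106} + \frac{80078}{26591} = \frac{25338623313}{10639218646}$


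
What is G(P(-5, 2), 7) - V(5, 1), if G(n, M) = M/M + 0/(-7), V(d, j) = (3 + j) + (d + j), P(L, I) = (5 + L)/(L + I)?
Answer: -9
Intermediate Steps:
P(L, I) = (5 + L)/(I + L)
V(d, j) = 3 + d + 2*j
G(n, M) = 1 (G(n, M) = 1 + 0*(-⅐) = 1 + 0 = 1)
G(P(-5, 2), 7) - V(5, 1) = 1 - (3 + 5 + 2*1) = 1 - (3 + 5 + 2) = 1 - 1*10 = 1 - 10 = -9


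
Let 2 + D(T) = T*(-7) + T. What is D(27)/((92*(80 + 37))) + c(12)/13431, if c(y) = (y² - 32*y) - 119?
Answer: -505580/12047607 ≈ -0.041965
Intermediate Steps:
c(y) = -119 + y² - 32*y
D(T) = -2 - 6*T (D(T) = -2 + (T*(-7) + T) = -2 + (-7*T + T) = -2 - 6*T)
D(27)/((92*(80 + 37))) + c(12)/13431 = (-2 - 6*27)/((92*(80 + 37))) + (-119 + 12² - 32*12)/13431 = (-2 - 162)/((92*117)) + (-119 + 144 - 384)*(1/13431) = -164/10764 - 359*1/13431 = -164*1/10764 - 359/13431 = -41/2691 - 359/13431 = -505580/12047607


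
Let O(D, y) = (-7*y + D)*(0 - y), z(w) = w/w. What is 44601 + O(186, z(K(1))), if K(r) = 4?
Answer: 44422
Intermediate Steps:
z(w) = 1
O(D, y) = -y*(D - 7*y) (O(D, y) = (D - 7*y)*(-y) = -y*(D - 7*y))
44601 + O(186, z(K(1))) = 44601 + 1*(-1*186 + 7*1) = 44601 + 1*(-186 + 7) = 44601 + 1*(-179) = 44601 - 179 = 44422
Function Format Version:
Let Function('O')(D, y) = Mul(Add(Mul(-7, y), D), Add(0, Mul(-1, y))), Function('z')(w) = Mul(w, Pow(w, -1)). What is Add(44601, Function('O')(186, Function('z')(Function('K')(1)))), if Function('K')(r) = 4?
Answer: 44422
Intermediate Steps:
Function('z')(w) = 1
Function('O')(D, y) = Mul(-1, y, Add(D, Mul(-7, y))) (Function('O')(D, y) = Mul(Add(D, Mul(-7, y)), Mul(-1, y)) = Mul(-1, y, Add(D, Mul(-7, y))))
Add(44601, Function('O')(186, Function('z')(Function('K')(1)))) = Add(44601, Mul(1, Add(Mul(-1, 186), Mul(7, 1)))) = Add(44601, Mul(1, Add(-186, 7))) = Add(44601, Mul(1, -179)) = Add(44601, -179) = 44422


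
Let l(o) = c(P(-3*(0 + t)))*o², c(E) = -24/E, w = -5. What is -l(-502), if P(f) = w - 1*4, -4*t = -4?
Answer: -2016032/3 ≈ -6.7201e+5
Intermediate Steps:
t = 1 (t = -¼*(-4) = 1)
P(f) = -9 (P(f) = -5 - 1*4 = -5 - 4 = -9)
l(o) = 8*o²/3 (l(o) = (-24/(-9))*o² = (-24*(-⅑))*o² = 8*o²/3)
-l(-502) = -8*(-502)²/3 = -8*252004/3 = -1*2016032/3 = -2016032/3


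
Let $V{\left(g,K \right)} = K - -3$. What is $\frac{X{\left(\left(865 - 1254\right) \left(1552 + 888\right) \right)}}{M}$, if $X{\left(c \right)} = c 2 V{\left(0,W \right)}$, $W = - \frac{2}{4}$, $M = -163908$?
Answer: $\frac{1186450}{40977} \approx 28.954$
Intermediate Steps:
$W = - \frac{1}{2}$ ($W = \left(-2\right) \frac{1}{4} = - \frac{1}{2} \approx -0.5$)
$V{\left(g,K \right)} = 3 + K$ ($V{\left(g,K \right)} = K + 3 = 3 + K$)
$X{\left(c \right)} = 5 c$ ($X{\left(c \right)} = c 2 \left(3 - \frac{1}{2}\right) = 2 c \frac{5}{2} = 5 c$)
$\frac{X{\left(\left(865 - 1254\right) \left(1552 + 888\right) \right)}}{M} = \frac{5 \left(865 - 1254\right) \left(1552 + 888\right)}{-163908} = 5 \left(\left(-389\right) 2440\right) \left(- \frac{1}{163908}\right) = 5 \left(-949160\right) \left(- \frac{1}{163908}\right) = \left(-4745800\right) \left(- \frac{1}{163908}\right) = \frac{1186450}{40977}$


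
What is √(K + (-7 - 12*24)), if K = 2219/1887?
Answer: I*√1046239602/1887 ≈ 17.141*I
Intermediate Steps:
K = 2219/1887 (K = 2219*(1/1887) = 2219/1887 ≈ 1.1759)
√(K + (-7 - 12*24)) = √(2219/1887 + (-7 - 12*24)) = √(2219/1887 + (-7 - 288)) = √(2219/1887 - 295) = √(-554446/1887) = I*√1046239602/1887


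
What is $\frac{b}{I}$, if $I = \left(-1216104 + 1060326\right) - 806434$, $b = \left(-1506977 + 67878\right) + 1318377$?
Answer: $\frac{60361}{481106} \approx 0.12546$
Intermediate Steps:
$b = -120722$ ($b = -1439099 + 1318377 = -120722$)
$I = -962212$ ($I = -155778 - 806434 = -962212$)
$\frac{b}{I} = - \frac{120722}{-962212} = \left(-120722\right) \left(- \frac{1}{962212}\right) = \frac{60361}{481106}$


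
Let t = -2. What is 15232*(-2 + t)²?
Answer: 243712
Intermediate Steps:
15232*(-2 + t)² = 15232*(-2 - 2)² = 15232*(-4)² = 15232*16 = 243712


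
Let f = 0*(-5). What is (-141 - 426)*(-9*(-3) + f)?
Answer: -15309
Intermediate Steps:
f = 0
(-141 - 426)*(-9*(-3) + f) = (-141 - 426)*(-9*(-3) + 0) = -567*(27 + 0) = -567*27 = -15309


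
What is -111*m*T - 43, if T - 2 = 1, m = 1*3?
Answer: -1042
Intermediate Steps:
m = 3
T = 3 (T = 2 + 1 = 3)
-111*m*T - 43 = -333*3 - 43 = -111*9 - 43 = -999 - 43 = -1042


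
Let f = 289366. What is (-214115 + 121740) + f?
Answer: 196991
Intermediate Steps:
(-214115 + 121740) + f = (-214115 + 121740) + 289366 = -92375 + 289366 = 196991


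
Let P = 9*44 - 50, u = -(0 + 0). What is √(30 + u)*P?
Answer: 346*√30 ≈ 1895.1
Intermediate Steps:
u = 0 (u = -1*0 = 0)
P = 346 (P = 396 - 50 = 346)
√(30 + u)*P = √(30 + 0)*346 = √30*346 = 346*√30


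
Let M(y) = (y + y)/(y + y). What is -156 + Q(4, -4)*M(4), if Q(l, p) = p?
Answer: -160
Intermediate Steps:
M(y) = 1 (M(y) = (2*y)/((2*y)) = (2*y)*(1/(2*y)) = 1)
-156 + Q(4, -4)*M(4) = -156 - 4*1 = -156 - 4 = -160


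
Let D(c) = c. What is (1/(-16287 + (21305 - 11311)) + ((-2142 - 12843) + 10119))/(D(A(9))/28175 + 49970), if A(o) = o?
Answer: -123252499475/1265706378341 ≈ -0.097378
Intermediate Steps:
(1/(-16287 + (21305 - 11311)) + ((-2142 - 12843) + 10119))/(D(A(9))/28175 + 49970) = (1/(-16287 + (21305 - 11311)) + ((-2142 - 12843) + 10119))/(9/28175 + 49970) = (1/(-16287 + 9994) + (-14985 + 10119))/(9*(1/28175) + 49970) = (1/(-6293) - 4866)/(9/28175 + 49970) = (-1/6293 - 4866)/(1407904759/28175) = -30621739/6293*28175/1407904759 = -123252499475/1265706378341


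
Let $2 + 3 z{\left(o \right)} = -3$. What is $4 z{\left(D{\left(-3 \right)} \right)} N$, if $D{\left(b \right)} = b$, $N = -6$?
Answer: $40$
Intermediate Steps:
$z{\left(o \right)} = - \frac{5}{3}$ ($z{\left(o \right)} = - \frac{2}{3} + \frac{1}{3} \left(-3\right) = - \frac{2}{3} - 1 = - \frac{5}{3}$)
$4 z{\left(D{\left(-3 \right)} \right)} N = 4 \left(- \frac{5}{3}\right) \left(-6\right) = \left(- \frac{20}{3}\right) \left(-6\right) = 40$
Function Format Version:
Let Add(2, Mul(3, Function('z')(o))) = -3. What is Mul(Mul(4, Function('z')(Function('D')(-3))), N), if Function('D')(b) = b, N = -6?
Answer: 40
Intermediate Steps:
Function('z')(o) = Rational(-5, 3) (Function('z')(o) = Add(Rational(-2, 3), Mul(Rational(1, 3), -3)) = Add(Rational(-2, 3), -1) = Rational(-5, 3))
Mul(Mul(4, Function('z')(Function('D')(-3))), N) = Mul(Mul(4, Rational(-5, 3)), -6) = Mul(Rational(-20, 3), -6) = 40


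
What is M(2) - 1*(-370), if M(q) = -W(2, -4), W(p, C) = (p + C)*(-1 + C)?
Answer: 360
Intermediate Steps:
W(p, C) = (-1 + C)*(C + p) (W(p, C) = (C + p)*(-1 + C) = (-1 + C)*(C + p))
M(q) = -10 (M(q) = -((-4)² - 1*(-4) - 1*2 - 4*2) = -(16 + 4 - 2 - 8) = -1*10 = -10)
M(2) - 1*(-370) = -10 - 1*(-370) = -10 + 370 = 360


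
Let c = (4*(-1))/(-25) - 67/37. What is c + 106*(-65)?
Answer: -6374777/925 ≈ -6891.6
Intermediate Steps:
c = -1527/925 (c = -4*(-1/25) - 67*1/37 = 4/25 - 67/37 = -1527/925 ≈ -1.6508)
c + 106*(-65) = -1527/925 + 106*(-65) = -1527/925 - 6890 = -6374777/925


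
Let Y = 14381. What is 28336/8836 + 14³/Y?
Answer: 107936500/31767629 ≈ 3.3977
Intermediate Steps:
28336/8836 + 14³/Y = 28336/8836 + 14³/14381 = 28336*(1/8836) + 2744*(1/14381) = 7084/2209 + 2744/14381 = 107936500/31767629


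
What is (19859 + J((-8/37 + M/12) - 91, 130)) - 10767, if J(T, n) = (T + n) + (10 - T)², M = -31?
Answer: 3923508493/197136 ≈ 19903.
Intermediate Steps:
J(T, n) = T + n + (10 - T)²
(19859 + J((-8/37 + M/12) - 91, 130)) - 10767 = (19859 + (((-8/37 - 31/12) - 91) + 130 + (-10 + ((-8/37 - 31/12) - 91))²)) - 10767 = (19859 + ((-1243/444 - 91) + 130 + (-10 + (-1243/444 - 91))²)) - 10767 = (19859 + (-41647/444 + 130 + (-10 - 41647/444)²)) - 10767 = (19859 + (-41647/444 + 130 + (-46087/444)²)) - 10767 = (19859 + (-41647/444 + 130 + 2124011569/197136)) - 10767 = (19859 + 2131147981/197136) - 10767 = 6046071805/197136 - 10767 = 3923508493/197136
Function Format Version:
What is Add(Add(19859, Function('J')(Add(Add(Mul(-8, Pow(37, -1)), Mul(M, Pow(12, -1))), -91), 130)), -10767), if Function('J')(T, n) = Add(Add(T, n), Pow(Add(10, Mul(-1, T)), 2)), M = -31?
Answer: Rational(3923508493, 197136) ≈ 19903.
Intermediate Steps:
Function('J')(T, n) = Add(T, n, Pow(Add(10, Mul(-1, T)), 2))
Add(Add(19859, Function('J')(Add(Add(Mul(-8, Pow(37, -1)), Mul(M, Pow(12, -1))), -91), 130)), -10767) = Add(Add(19859, Add(Add(Add(Mul(-8, Pow(37, -1)), Mul(-31, Pow(12, -1))), -91), 130, Pow(Add(-10, Add(Add(Mul(-8, Pow(37, -1)), Mul(-31, Pow(12, -1))), -91)), 2))), -10767) = Add(Add(19859, Add(Add(Add(Mul(-8, Rational(1, 37)), Mul(-31, Rational(1, 12))), -91), 130, Pow(Add(-10, Add(Add(Mul(-8, Rational(1, 37)), Mul(-31, Rational(1, 12))), -91)), 2))), -10767) = Add(Add(19859, Add(Add(Add(Rational(-8, 37), Rational(-31, 12)), -91), 130, Pow(Add(-10, Add(Add(Rational(-8, 37), Rational(-31, 12)), -91)), 2))), -10767) = Add(Add(19859, Add(Add(Rational(-1243, 444), -91), 130, Pow(Add(-10, Add(Rational(-1243, 444), -91)), 2))), -10767) = Add(Add(19859, Add(Rational(-41647, 444), 130, Pow(Add(-10, Rational(-41647, 444)), 2))), -10767) = Add(Add(19859, Add(Rational(-41647, 444), 130, Pow(Rational(-46087, 444), 2))), -10767) = Add(Add(19859, Add(Rational(-41647, 444), 130, Rational(2124011569, 197136))), -10767) = Add(Add(19859, Rational(2131147981, 197136)), -10767) = Add(Rational(6046071805, 197136), -10767) = Rational(3923508493, 197136)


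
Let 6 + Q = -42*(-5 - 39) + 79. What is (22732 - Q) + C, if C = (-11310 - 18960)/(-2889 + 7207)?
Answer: 44915814/2159 ≈ 20804.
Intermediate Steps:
Q = 1921 (Q = -6 + (-42*(-5 - 39) + 79) = -6 + (-42*(-44) + 79) = -6 + (1848 + 79) = -6 + 1927 = 1921)
C = -15135/2159 (C = -30270/4318 = -30270*1/4318 = -15135/2159 ≈ -7.0102)
(22732 - Q) + C = (22732 - 1*1921) - 15135/2159 = (22732 - 1921) - 15135/2159 = 20811 - 15135/2159 = 44915814/2159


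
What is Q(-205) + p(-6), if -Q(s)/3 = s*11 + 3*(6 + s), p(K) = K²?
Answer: 8592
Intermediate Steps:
Q(s) = -54 - 42*s (Q(s) = -3*(s*11 + 3*(6 + s)) = -3*(11*s + (18 + 3*s)) = -3*(18 + 14*s) = -54 - 42*s)
Q(-205) + p(-6) = (-54 - 42*(-205)) + (-6)² = (-54 + 8610) + 36 = 8556 + 36 = 8592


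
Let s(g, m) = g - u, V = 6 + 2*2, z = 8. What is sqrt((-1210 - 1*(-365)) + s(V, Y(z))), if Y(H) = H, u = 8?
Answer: I*sqrt(843) ≈ 29.034*I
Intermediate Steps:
V = 10 (V = 6 + 4 = 10)
s(g, m) = -8 + g (s(g, m) = g - 1*8 = g - 8 = -8 + g)
sqrt((-1210 - 1*(-365)) + s(V, Y(z))) = sqrt((-1210 - 1*(-365)) + (-8 + 10)) = sqrt((-1210 + 365) + 2) = sqrt(-845 + 2) = sqrt(-843) = I*sqrt(843)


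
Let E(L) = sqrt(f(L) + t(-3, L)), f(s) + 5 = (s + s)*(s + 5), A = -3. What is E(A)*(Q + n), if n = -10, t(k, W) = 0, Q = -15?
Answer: -25*I*sqrt(17) ≈ -103.08*I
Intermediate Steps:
f(s) = -5 + 2*s*(5 + s) (f(s) = -5 + (s + s)*(s + 5) = -5 + (2*s)*(5 + s) = -5 + 2*s*(5 + s))
E(L) = sqrt(-5 + 2*L**2 + 10*L) (E(L) = sqrt((-5 + 2*L**2 + 10*L) + 0) = sqrt(-5 + 2*L**2 + 10*L))
E(A)*(Q + n) = sqrt(-5 + 2*(-3)**2 + 10*(-3))*(-15 - 10) = sqrt(-5 + 2*9 - 30)*(-25) = sqrt(-5 + 18 - 30)*(-25) = sqrt(-17)*(-25) = (I*sqrt(17))*(-25) = -25*I*sqrt(17)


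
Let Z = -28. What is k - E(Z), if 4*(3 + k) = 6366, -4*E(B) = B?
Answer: 3163/2 ≈ 1581.5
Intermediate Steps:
E(B) = -B/4
k = 3177/2 (k = -3 + (1/4)*6366 = -3 + 3183/2 = 3177/2 ≈ 1588.5)
k - E(Z) = 3177/2 - (-1)*(-28)/4 = 3177/2 - 1*7 = 3177/2 - 7 = 3163/2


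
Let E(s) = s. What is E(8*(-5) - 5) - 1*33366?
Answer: -33411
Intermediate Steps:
E(8*(-5) - 5) - 1*33366 = (8*(-5) - 5) - 1*33366 = (-40 - 5) - 33366 = -45 - 33366 = -33411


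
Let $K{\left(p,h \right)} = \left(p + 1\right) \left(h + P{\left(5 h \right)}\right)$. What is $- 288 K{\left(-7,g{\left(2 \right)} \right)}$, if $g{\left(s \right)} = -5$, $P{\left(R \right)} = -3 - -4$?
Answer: $-6912$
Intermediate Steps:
$P{\left(R \right)} = 1$ ($P{\left(R \right)} = -3 + 4 = 1$)
$K{\left(p,h \right)} = \left(1 + h\right) \left(1 + p\right)$ ($K{\left(p,h \right)} = \left(p + 1\right) \left(h + 1\right) = \left(1 + p\right) \left(1 + h\right) = \left(1 + h\right) \left(1 + p\right)$)
$- 288 K{\left(-7,g{\left(2 \right)} \right)} = - 288 \left(1 - 5 - 7 - -35\right) = - 288 \left(1 - 5 - 7 + 35\right) = \left(-288\right) 24 = -6912$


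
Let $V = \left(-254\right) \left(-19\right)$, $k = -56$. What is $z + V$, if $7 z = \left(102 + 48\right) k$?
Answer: $3626$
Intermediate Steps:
$V = 4826$
$z = -1200$ ($z = \frac{\left(102 + 48\right) \left(-56\right)}{7} = \frac{150 \left(-56\right)}{7} = \frac{1}{7} \left(-8400\right) = -1200$)
$z + V = -1200 + 4826 = 3626$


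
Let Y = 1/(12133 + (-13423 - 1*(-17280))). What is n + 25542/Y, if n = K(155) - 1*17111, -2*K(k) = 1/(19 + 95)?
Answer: 93115078931/228 ≈ 4.0840e+8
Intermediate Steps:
K(k) = -1/228 (K(k) = -1/(2*(19 + 95)) = -½/114 = -½*1/114 = -1/228)
n = -3901309/228 (n = -1/228 - 1*17111 = -1/228 - 17111 = -3901309/228 ≈ -17111.)
Y = 1/15990 (Y = 1/(12133 + (-13423 + 17280)) = 1/(12133 + 3857) = 1/15990 ≈ 6.2539e-5)
n + 25542/Y = -3901309/228 + 25542/(1/15990) = -3901309/228 + 25542*15990 = -3901309/228 + 408416580 = 93115078931/228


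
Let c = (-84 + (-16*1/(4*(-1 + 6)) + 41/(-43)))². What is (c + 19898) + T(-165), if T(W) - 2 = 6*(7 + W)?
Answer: 1215979169/46225 ≈ 26306.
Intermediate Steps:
T(W) = 44 + 6*W (T(W) = 2 + 6*(7 + W) = 2 + (42 + 6*W) = 44 + 6*W)
c = 339922969/46225 (c = (-84 + (-16/(4*5) + 41*(-1/43)))² = (-84 + (-16/20 - 41/43))² = (-84 + (-16*1/20 - 41/43))² = (-84 + (-⅘ - 41/43))² = (-84 - 377/215)² = (-18437/215)² = 339922969/46225 ≈ 7353.7)
(c + 19898) + T(-165) = (339922969/46225 + 19898) + (44 + 6*(-165)) = 1259708019/46225 + (44 - 990) = 1259708019/46225 - 946 = 1215979169/46225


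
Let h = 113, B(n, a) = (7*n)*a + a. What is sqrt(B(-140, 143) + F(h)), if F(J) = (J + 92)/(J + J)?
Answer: I*sqrt(7150440442)/226 ≈ 374.16*I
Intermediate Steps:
B(n, a) = a + 7*a*n (B(n, a) = 7*a*n + a = a + 7*a*n)
F(J) = (92 + J)/(2*J) (F(J) = (92 + J)/((2*J)) = (92 + J)*(1/(2*J)) = (92 + J)/(2*J))
sqrt(B(-140, 143) + F(h)) = sqrt(143*(1 + 7*(-140)) + (1/2)*(92 + 113)/113) = sqrt(143*(1 - 980) + (1/2)*(1/113)*205) = sqrt(143*(-979) + 205/226) = sqrt(-139997 + 205/226) = sqrt(-31639117/226) = I*sqrt(7150440442)/226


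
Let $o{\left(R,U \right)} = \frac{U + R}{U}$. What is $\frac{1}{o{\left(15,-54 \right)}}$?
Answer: $\frac{18}{13} \approx 1.3846$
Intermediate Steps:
$o{\left(R,U \right)} = \frac{R + U}{U}$
$\frac{1}{o{\left(15,-54 \right)}} = \frac{1}{\frac{1}{-54} \left(15 - 54\right)} = \frac{1}{\left(- \frac{1}{54}\right) \left(-39\right)} = \frac{1}{\frac{13}{18}} = \frac{18}{13}$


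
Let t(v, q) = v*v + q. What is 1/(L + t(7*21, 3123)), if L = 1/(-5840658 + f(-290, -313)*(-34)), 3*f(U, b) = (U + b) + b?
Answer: 17490830/432583207557 ≈ 4.0433e-5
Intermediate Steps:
f(U, b) = U/3 + 2*b/3 (f(U, b) = ((U + b) + b)/3 = (U + 2*b)/3 = U/3 + 2*b/3)
t(v, q) = q + v**2 (t(v, q) = v**2 + q = q + v**2)
L = -3/17490830 (L = 1/(-5840658 + ((1/3)*(-290) + (2/3)*(-313))*(-34)) = 1/(-5840658 + (-290/3 - 626/3)*(-34)) = 1/(-5840658 - 916/3*(-34)) = 1/(-5840658 + 31144/3) = 1/(-17490830/3) = -3/17490830 ≈ -1.7152e-7)
1/(L + t(7*21, 3123)) = 1/(-3/17490830 + (3123 + (7*21)**2)) = 1/(-3/17490830 + (3123 + 147**2)) = 1/(-3/17490830 + (3123 + 21609)) = 1/(-3/17490830 + 24732) = 1/(432583207557/17490830) = 17490830/432583207557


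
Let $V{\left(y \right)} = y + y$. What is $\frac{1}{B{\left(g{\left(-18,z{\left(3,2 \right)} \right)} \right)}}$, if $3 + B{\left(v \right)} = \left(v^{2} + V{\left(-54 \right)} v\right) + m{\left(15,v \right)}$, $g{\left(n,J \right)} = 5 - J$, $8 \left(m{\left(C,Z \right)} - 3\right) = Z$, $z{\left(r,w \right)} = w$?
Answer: $- \frac{8}{2517} \approx -0.0031784$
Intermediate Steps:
$m{\left(C,Z \right)} = 3 + \frac{Z}{8}$
$V{\left(y \right)} = 2 y$
$B{\left(v \right)} = v^{2} - \frac{863 v}{8}$ ($B{\left(v \right)} = -3 + \left(\left(v^{2} + 2 \left(-54\right) v\right) + \left(3 + \frac{v}{8}\right)\right) = -3 + \left(\left(v^{2} - 108 v\right) + \left(3 + \frac{v}{8}\right)\right) = -3 + \left(3 + v^{2} - \frac{863 v}{8}\right) = v^{2} - \frac{863 v}{8}$)
$\frac{1}{B{\left(g{\left(-18,z{\left(3,2 \right)} \right)} \right)}} = \frac{1}{\frac{1}{8} \left(5 - 2\right) \left(-863 + 8 \left(5 - 2\right)\right)} = \frac{1}{\frac{1}{8} \cdot 3 \left(-863 + 8 \cdot 3\right)} = \frac{1}{\frac{1}{8} \cdot 3 \left(-863 + 24\right)} = \frac{1}{\frac{1}{8} \cdot 3 \left(-839\right)} = \frac{1}{- \frac{2517}{8}} = - \frac{8}{2517}$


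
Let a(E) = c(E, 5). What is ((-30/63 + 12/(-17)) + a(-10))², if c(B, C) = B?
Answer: 15936064/127449 ≈ 125.04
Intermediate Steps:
a(E) = E
((-30/63 + 12/(-17)) + a(-10))² = ((-30/63 + 12/(-17)) - 10)² = ((-30*1/63 + 12*(-1/17)) - 10)² = ((-10/21 - 12/17) - 10)² = (-422/357 - 10)² = (-3992/357)² = 15936064/127449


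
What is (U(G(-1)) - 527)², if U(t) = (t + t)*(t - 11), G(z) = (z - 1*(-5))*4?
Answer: 134689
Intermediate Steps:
G(z) = 20 + 4*z (G(z) = (z + 5)*4 = (5 + z)*4 = 20 + 4*z)
U(t) = 2*t*(-11 + t) (U(t) = (2*t)*(-11 + t) = 2*t*(-11 + t))
(U(G(-1)) - 527)² = (2*(20 + 4*(-1))*(-11 + (20 + 4*(-1))) - 527)² = (2*(20 - 4)*(-11 + (20 - 4)) - 527)² = (2*16*(-11 + 16) - 527)² = (2*16*5 - 527)² = (160 - 527)² = (-367)² = 134689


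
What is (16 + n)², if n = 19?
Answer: 1225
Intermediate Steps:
(16 + n)² = (16 + 19)² = 35² = 1225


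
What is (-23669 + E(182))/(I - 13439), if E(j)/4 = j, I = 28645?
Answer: -22941/15206 ≈ -1.5087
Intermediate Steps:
E(j) = 4*j
(-23669 + E(182))/(I - 13439) = (-23669 + 4*182)/(28645 - 13439) = (-23669 + 728)/15206 = -22941*1/15206 = -22941/15206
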